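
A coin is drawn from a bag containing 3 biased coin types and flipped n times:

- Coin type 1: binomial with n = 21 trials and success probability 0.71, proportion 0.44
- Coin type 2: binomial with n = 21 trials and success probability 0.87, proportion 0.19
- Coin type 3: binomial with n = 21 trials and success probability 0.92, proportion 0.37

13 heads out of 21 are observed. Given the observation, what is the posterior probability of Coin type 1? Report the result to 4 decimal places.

0.9894

Posterior ∝ prior × likelihood, so P(k | x) ∝ π_k f_k(x); normalise over all components.
Evaluate each component's likelihood at the observed value:
  L_1 = C(21,13)·0.71^13·0.29^8 = 203490·0.0116509·5.00246e-05 = 0.1186
  L_2 = C(21,13)·0.87^13·0.13^8 = 203490·0.163588·8.15731e-08 = 0.00271544
  L_3 = C(21,13)·0.92^13·0.08^8 = 203490·0.338253·1.67772e-09 = 0.000115479
Prior × likelihood for each component:
  π_1·L_1 = 0.44 × 0.1186 = 0.0521841
  π_2·L_2 = 0.19 × 0.00271544 = 0.000515934
  π_3·L_3 = 0.37 × 0.000115479 = 4.27274e-05
Marginal: 0.0521841 + 0.000515934 + 4.27274e-05 = 0.0527428
P(Coin type 1 | the observation) ≈ 0.9894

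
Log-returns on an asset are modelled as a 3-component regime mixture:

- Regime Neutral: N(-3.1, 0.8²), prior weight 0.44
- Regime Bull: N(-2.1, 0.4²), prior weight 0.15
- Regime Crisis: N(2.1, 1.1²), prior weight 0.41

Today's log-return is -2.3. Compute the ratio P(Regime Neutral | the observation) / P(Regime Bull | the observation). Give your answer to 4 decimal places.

1.0080

The posterior odds equal the prior odds times the likelihood ratio: (π_i/π_j)·(f_i(x)/f_j(x)).
Normal densities:
  f_Neutral = 0.302463
  f_Bull = 0.880163
  f_Crisis = 0.000121664
Odds = (0.44/0.15) × (0.302463/0.880163) = 2.93333 × 0.343645 ≈ 1.0080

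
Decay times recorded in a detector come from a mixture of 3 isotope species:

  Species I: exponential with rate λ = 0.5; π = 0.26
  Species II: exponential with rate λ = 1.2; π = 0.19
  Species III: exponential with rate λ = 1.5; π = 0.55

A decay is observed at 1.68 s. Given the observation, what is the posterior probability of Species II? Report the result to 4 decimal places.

Posterior ∝ prior × likelihood, so P(k | x) ∝ π_k f_k(x); normalise over all components.
Evaluate each component's likelihood at the observed value:
  L_I = 0.5·e^(−0.5·1.68) = 0.5·e^(−0.8400) = 0.215855
  L_II = 1.2·e^(−1.2·1.68) = 1.2·e^(−2.0160) = 0.159825
  L_III = 1.5·e^(−1.5·1.68) = 1.5·e^(−2.5200) = 0.120689
Weight by the priors:
  π_I·L_I = 0.26 × 0.215855 = 0.0561224
  π_II·L_II = 0.19 × 0.159825 = 0.0303667
  π_III·L_III = 0.55 × 0.120689 = 0.0663792
Denominator: 0.0561224 + 0.0303667 + 0.0663792 = 0.152868
So the posterior for Species II is 0.0303667 / 0.152868 ≈ 0.1986.

0.1986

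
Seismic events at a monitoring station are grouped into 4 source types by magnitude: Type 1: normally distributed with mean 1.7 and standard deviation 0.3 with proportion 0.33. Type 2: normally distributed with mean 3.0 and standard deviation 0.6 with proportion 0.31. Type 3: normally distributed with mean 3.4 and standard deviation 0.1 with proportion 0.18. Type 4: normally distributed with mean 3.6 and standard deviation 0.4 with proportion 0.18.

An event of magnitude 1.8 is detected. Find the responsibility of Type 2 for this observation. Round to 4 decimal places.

0.0630

Posterior ∝ prior × likelihood, so P(k | x) ∝ P(Z=k) f_k(x); normalise over all components.
Component likelihoods at x = 1.8:
  p_1 = (1/(0.3·√(2π)))·exp(−(1.8−1.7)²/(2·0.3²)) = 1.329808·exp(-0.05556) = 1.25794
  p_2 = (1/(0.6·√(2π)))·exp(−(1.8−3.0)²/(2·0.6²)) = 0.664904·exp(-2.00000) = 0.0899849
  p_3 = (1/(0.1·√(2π)))·exp(−(1.8−3.4)²/(2·0.1²)) = 3.989423·exp(-128.00000) = 1.02616e-55
  p_4 = (1/(0.4·√(2π)))·exp(−(1.8−3.6)²/(2·0.4²)) = 0.997356·exp(-10.12500) = 3.99594e-05
Multiply by the mixture weights:
  P(Z=1)·p_1 = 0.33 × 1.25794 = 0.415122
  P(Z=2)·p_2 = 0.31 × 0.0899849 = 0.0278953
  P(Z=3)·p_3 = 0.18 × 1.02616e-55 = 1.84709e-56
  P(Z=4)·p_4 = 0.18 × 3.99594e-05 = 7.19268e-06
Marginal: 0.415122 + 0.0278953 + 1.84709e-56 + 7.19268e-06 = 0.443024
P(Type 2 | the observation) = 0.0278953 / 0.443024 ≈ 0.0630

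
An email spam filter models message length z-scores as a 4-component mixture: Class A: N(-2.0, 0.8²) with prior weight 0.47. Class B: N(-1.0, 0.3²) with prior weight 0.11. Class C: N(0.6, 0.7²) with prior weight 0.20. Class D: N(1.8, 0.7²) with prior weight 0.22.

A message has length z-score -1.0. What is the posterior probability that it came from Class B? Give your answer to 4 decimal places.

The responsibility of component k is w_k f_k(x) divided by Σ_j w_j f_j(x).
Component likelihoods at x = -1.0:
  f_A = (1/(0.8·√(2π)))·exp(−(-1.0−-2.0)²/(2·0.8²)) = 0.498678·exp(-0.78125) = 0.228311
  f_B = (1/(0.3·√(2π)))·exp(−(-1.0−-1.0)²/(2·0.3²)) = 1.329808·exp(-0.00000) = 1.32981
  f_C = (1/(0.7·√(2π)))·exp(−(-1.0−0.6)²/(2·0.7²)) = 0.569918·exp(-2.61224) = 0.0418147
  f_D = (1/(0.7·√(2π)))·exp(−(-1.0−1.8)²/(2·0.7²)) = 0.569918·exp(-8.00000) = 0.000191186
Weight by the priors:
  w_A·f_A = 0.47 × 0.228311 = 0.107306
  w_B·f_B = 0.11 × 1.32981 = 0.146279
  w_C·f_C = 0.20 × 0.0418147 = 0.00836293
  w_D·f_D = 0.22 × 0.000191186 = 4.20609e-05
Sum: 0.107306 + 0.146279 + 0.00836293 + 4.20609e-05 = 0.26199
Responsibility of Class B: 0.146279 / 0.26199 ≈ 0.5583

0.5583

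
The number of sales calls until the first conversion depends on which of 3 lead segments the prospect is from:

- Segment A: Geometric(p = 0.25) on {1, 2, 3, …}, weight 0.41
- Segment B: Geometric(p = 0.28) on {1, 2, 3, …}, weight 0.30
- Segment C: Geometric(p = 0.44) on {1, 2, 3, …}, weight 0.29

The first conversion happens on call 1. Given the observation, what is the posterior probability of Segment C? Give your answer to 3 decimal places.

Apply Bayes' rule: the posterior for each component is proportional to its prior times its likelihood at x.
Evaluate each component's likelihood at the observed value:
  p_A = 0.25·(1−0.25)^0 = 0.25·1 = 0.25
  p_B = 0.28·(1−0.28)^0 = 0.28·1 = 0.28
  p_C = 0.44·(1−0.44)^0 = 0.44·1 = 0.44
Multiply by the mixture weights:
  P(Z=A)·p_A = 0.41 × 0.25 = 0.1025
  P(Z=B)·p_B = 0.30 × 0.28 = 0.084
  P(Z=C)·p_C = 0.29 × 0.44 = 0.1276
Denominator: 0.1025 + 0.084 + 0.1276 = 0.3141
Responsibility of Segment C: 0.1276 / 0.3141 ≈ 0.406

0.406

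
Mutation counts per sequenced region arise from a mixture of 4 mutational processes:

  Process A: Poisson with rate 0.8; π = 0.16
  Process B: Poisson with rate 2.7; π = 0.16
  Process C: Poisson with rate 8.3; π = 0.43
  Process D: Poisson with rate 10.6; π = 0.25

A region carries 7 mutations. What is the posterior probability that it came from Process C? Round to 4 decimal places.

0.7343

The responsibility of component k is π_k f_k(x) divided by Σ_j π_j f_j(x).
Component likelihoods at x = 7 mutations:
  f_A = e^(−0.8)·0.8^7/7! = 1.86966e-05
  f_B = e^(−2.7)·2.7^7/7! = 0.0139483
  f_C = e^(−8.3)·8.3^7/7! = 0.133805
  f_D = e^(−10.6)·10.6^7/7! = 0.0743343
Multiply by the mixture weights:
  π_A·f_A = 0.16 × 1.86966e-05 = 2.99146e-06
  π_B·f_B = 0.16 × 0.0139483 = 0.00223173
  π_C·f_C = 0.43 × 0.133805 = 0.0575361
  π_D·f_D = 0.25 × 0.0743343 = 0.0185836
Normaliser: 2.99146e-06 + 0.00223173 + 0.0575361 + 0.0185836 = 0.0783544
So the posterior for Process C is 0.0575361 / 0.0783544 ≈ 0.7343.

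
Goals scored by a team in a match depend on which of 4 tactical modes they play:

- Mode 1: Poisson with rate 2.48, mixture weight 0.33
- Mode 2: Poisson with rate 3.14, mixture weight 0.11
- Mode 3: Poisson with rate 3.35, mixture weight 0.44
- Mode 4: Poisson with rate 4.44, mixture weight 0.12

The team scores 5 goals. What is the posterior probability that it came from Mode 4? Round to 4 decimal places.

P(component k | x) = π_k·f_k(x) / marginal(x), where marginal(x) = Σ_j π_j·f_j(x).
Evaluate each component's likelihood at the observed value:
  f_1 = e^(−2.48)·2.48^5/5! = 0.0654677
  f_2 = e^(−3.14)·3.14^5/5! = 0.110099
  f_3 = e^(−3.35)·3.35^5/5! = 0.123355
  f_4 = e^(−4.44)·4.44^5/5! = 0.169616
Prior × likelihood for each component:
  π_1·f_1 = 0.33 × 0.0654677 = 0.0216043
  π_2·f_2 = 0.11 × 0.110099 = 0.0121109
  π_3·f_3 = 0.44 × 0.123355 = 0.0542761
  π_4·f_4 = 0.12 × 0.169616 = 0.0203539
Normaliser: 0.0216043 + 0.0121109 + 0.0542761 + 0.0203539 = 0.108345
P(Mode 4 | the observation) ≈ 0.1879

0.1879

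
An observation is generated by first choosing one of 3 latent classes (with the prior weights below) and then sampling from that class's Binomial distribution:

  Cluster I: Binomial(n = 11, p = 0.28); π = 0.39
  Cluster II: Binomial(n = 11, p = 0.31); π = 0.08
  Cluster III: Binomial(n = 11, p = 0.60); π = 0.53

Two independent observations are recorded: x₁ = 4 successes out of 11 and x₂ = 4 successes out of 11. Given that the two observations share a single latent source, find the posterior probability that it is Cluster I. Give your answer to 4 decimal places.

Posterior ∝ prior × likelihood, so P(k | x) ∝ π_k f_k(x); normalise over all components.
Since both observations come from the same component, the likelihood for component k is f_k(x₁)·f_k(x₂).
  f_I = [0.203457] × [0.203457] = 0.0413949
  f_II = [0.226936] × [0.226936] = 0.0515002
  f_III = [0.0700711] × [0.0700711] = 0.00490996
Prior × likelihood for each component:
  π_I·f_I = 0.39 × 0.0413949 = 0.016144
  π_II·f_II = 0.08 × 0.0515002 = 0.00412001
  π_III·f_III = 0.53 × 0.00490996 = 0.00260228
Normaliser: 0.016144 + 0.00412001 + 0.00260228 = 0.0228663
P(Cluster I | x₁,x₂) = 0.016144 / 0.0228663 ≈ 0.7060

0.7060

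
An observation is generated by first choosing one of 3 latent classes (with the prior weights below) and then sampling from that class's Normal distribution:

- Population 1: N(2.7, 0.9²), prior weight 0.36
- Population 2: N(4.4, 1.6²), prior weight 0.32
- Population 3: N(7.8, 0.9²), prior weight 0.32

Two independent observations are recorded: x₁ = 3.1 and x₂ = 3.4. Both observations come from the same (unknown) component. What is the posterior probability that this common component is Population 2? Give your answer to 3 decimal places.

The responsibility of component k is w_k f_k(x) divided by Σ_j w_j f_j(x).
Since both observations come from the same component, the likelihood for component k is f_k(x₁)·f_k(x₂).
  f_1 = [0.401582] × [0.327572] = 0.131547
  f_2 = [0.179242] × [0.205101] = 0.0367626
  f_3 = [5.30535e-07] × [2.86141e-06] = 1.51808e-12
Weight by the priors:
  w_1·f_1 = 0.36 × 0.131547 = 0.0473569
  w_2·f_2 = 0.32 × 0.0367626 = 0.011764
  w_3·f_3 = 0.32 × 1.51808e-12 = 4.85785e-13
Normaliser: 0.0473569 + 0.011764 + 4.85785e-13 = 0.059121
P(Population 2 | x) ≈ 0.199

0.199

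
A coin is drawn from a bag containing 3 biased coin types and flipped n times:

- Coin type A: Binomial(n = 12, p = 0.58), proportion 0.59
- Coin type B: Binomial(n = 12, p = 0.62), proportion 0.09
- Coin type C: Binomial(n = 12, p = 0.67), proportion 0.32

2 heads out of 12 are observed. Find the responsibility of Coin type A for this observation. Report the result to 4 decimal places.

P(component k | x) = π_k·f_k(x) / marginal(x), where marginal(x) = Σ_j π_j·f_j(x).
Component likelihoods at x = 2 heads out of 12:
  p_A = C(12,2)·0.58^2·0.42^10 = 66·0.3364·0.000170802 = 0.00379221
  p_B = C(12,2)·0.62^2·0.38^10 = 66·0.3844·6.27821e-05 = 0.00159281
  p_C = C(12,2)·0.67^2·0.33^10 = 66·0.4489·1.53158e-05 = 0.000453767
Unnormalised posteriors:
  π_A·p_A = 0.59 × 0.00379221 = 0.00223741
  π_B·p_B = 0.09 × 0.00159281 = 0.000143353
  π_C·p_C = 0.32 × 0.000453767 = 0.000145205
Marginal: 0.00223741 + 0.000143353 + 0.000145205 = 0.00252596
P(Coin type A | the observation) ≈ 0.8858

0.8858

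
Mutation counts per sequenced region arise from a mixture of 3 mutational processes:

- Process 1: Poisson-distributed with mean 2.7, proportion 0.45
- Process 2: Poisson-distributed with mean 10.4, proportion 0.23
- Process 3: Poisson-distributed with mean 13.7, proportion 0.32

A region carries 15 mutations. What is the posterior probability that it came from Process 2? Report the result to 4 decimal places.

0.2379

The responsibility of component k is P(Z=k) f_k(x) divided by Σ_j P(Z=j) f_j(x).
Evaluate each component's likelihood at the observed value:
  f_1 = e^(−2.7)·2.7^15/15! = 1.51831e-07
  f_2 = e^(−10.4)·10.4^15/15! = 0.0419119
  f_3 = e^(−13.7)·13.7^15/15! = 0.0964883
Unnormalised posteriors:
  P(Z=1)·f_1 = 0.45 × 1.51831e-07 = 6.83242e-08
  P(Z=2)·f_2 = 0.23 × 0.0419119 = 0.00963975
  P(Z=3)·f_3 = 0.32 × 0.0964883 = 0.0308762
Evidence: 6.83242e-08 + 0.00963975 + 0.0308762 = 0.0405161
P(Process 2 | x) = 0.00963975 / 0.0405161 ≈ 0.2379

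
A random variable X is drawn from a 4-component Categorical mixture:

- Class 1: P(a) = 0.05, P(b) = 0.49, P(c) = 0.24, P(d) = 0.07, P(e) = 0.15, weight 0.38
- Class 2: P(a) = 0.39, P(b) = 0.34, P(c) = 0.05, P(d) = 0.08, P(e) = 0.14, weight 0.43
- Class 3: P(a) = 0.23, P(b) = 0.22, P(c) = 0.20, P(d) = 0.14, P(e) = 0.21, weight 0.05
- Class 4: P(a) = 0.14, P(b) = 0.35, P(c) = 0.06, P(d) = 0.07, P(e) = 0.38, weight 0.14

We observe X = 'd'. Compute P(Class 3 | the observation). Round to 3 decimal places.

P(component k | x) = π_k·f_k(x) / marginal(x), where marginal(x) = Σ_j π_j·f_j(x).
Component likelihoods at x = 'd':
  p_1 = P(d | comp) = 0.07
  p_2 = P(d | comp) = 0.08
  p_3 = P(d | comp) = 0.14
  p_4 = P(d | comp) = 0.07
Prior × likelihood for each component:
  π_1·p_1 = 0.38 × 0.07 = 0.0266
  π_2·p_2 = 0.43 × 0.08 = 0.0344
  π_3·p_3 = 0.05 × 0.14 = 0.007
  π_4·p_4 = 0.14 × 0.07 = 0.0098
Normaliser: 0.0266 + 0.0344 + 0.007 + 0.0098 = 0.0778
P(Class 3 | the observation) = 0.007 / 0.0778 ≈ 0.090

0.090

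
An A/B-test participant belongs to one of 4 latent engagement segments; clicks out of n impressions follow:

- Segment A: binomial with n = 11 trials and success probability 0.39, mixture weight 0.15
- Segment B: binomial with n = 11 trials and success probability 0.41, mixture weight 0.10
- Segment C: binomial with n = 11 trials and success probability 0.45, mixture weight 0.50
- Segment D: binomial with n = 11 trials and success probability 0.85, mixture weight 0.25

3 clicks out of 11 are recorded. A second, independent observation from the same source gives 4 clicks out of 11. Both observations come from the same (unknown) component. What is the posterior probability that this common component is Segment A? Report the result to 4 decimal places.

0.2862

The responsibility of component k is P(Z=k) f_k(x) divided by Σ_j P(Z=j) f_j(x).
Since both observations come from the same component, the likelihood for component k is f_k(x₁)·f_k(x₂).
  p_A = [C(11,3)·0.39^3·0.61^8 = 165·0.059319·0.0191707 = 0.187636] × [0.239928] = 0.0450192
  p_B = [C(11,3)·0.41^3·0.59^8 = 165·0.068921·0.014683 = 0.166975] × [0.232067] = 0.0387494
  p_C = [C(11,3)·0.45^3·0.55^8 = 165·0.091125·0.00837339 = 0.125899] × [0.206017] = 0.0259374
  p_D = [C(11,3)·0.85^3·0.15^8 = 165·0.614125·2.56289e-07 = 2.59699e-05] × [0.000294326] = 7.64362e-09
Weight by the priors:
  P(Z=A)·p_A = 0.15 × 0.0450192 = 0.00675288
  P(Z=B)·p_B = 0.10 × 0.0387494 = 0.00387494
  P(Z=C)·p_C = 0.50 × 0.0259374 = 0.0129687
  P(Z=D)·p_D = 0.25 × 7.64362e-09 = 1.91091e-09
Sum: 0.00675288 + 0.00387494 + 0.0129687 + 1.91091e-09 = 0.0235965
So the posterior for Segment A is 0.00675288 / 0.0235965 ≈ 0.2862.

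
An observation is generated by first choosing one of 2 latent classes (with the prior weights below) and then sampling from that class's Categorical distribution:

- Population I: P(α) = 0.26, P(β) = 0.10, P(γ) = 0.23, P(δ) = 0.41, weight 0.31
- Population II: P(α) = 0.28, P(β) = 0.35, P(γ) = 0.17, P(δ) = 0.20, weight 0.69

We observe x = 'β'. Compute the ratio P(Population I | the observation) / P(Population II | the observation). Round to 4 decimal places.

0.1284

Since P(k|x) ∝ w_k f_k(x), the posterior odds are w_i f_i(x) / (w_j f_j(x)).
Evaluate each component's likelihood at the observed value:
  p_I = 0.1
  p_II = 0.35
Odds = (0.31/0.69) × (0.1/0.35) = 0.449275 × 0.285714 ≈ 0.1284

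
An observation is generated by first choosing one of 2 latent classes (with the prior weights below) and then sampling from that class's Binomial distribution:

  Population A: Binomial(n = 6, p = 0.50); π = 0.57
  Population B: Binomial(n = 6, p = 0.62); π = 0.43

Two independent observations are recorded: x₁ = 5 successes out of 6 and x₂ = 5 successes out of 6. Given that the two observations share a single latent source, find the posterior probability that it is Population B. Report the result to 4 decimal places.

0.7892

P(component k | x) = π_k·f_k(x) / marginal(x), where marginal(x) = Σ_j π_j·f_j(x).
Since both observations come from the same component, the likelihood for component k is f_k(x₁)·f_k(x₂).
  f_A = [0.09375] × [0.09375] = 0.00878906
  f_B = [0.208878] × [0.208878] = 0.0436301
Prior × likelihood for each component:
  π_A·f_A = 0.57 × 0.00878906 = 0.00500977
  π_B·f_B = 0.43 × 0.0436301 = 0.018761
Marginal: 0.00500977 + 0.018761 = 0.0237707
P(Population B | data) = 0.018761 / 0.0237707 ≈ 0.7892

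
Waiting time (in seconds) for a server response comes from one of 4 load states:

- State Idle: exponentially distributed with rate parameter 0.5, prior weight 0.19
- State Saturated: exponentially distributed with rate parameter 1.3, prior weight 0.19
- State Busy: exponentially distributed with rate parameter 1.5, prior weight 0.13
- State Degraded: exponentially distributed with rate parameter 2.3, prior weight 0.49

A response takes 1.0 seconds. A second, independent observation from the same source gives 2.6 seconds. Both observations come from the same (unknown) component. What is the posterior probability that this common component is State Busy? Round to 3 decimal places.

0.103

The responsibility of component k is P(Z=k) f_k(x) divided by Σ_j P(Z=j) f_j(x).
Since both observations come from the same component, the likelihood for component k is f_k(x₁)·f_k(x₂).
  p_Idle = [0.303265] × [0.136266] = 0.0413247
  p_Saturated = [0.354291] × [0.0442617] = 0.0156815
  p_Busy = [0.334695] × [0.0303629] = 0.0101623
  p_Degraded = [0.230595] × [0.0058163] = 0.00134121
Prior × likelihood for each component:
  P(Z=Idle)·p_Idle = 0.19 × 0.0413247 = 0.0078517
  P(Z=Saturated)·p_Saturated = 0.19 × 0.0156815 = 0.00297949
  P(Z=Busy)·p_Busy = 0.13 × 0.0101623 = 0.0013211
  P(Z=Degraded)·p_Degraded = 0.49 × 0.00134121 = 0.000657194
Sum: 0.0078517 + 0.00297949 + 0.0013211 + 0.000657194 = 0.0128095
P(State Busy | x₁, x₂) ≈ 0.103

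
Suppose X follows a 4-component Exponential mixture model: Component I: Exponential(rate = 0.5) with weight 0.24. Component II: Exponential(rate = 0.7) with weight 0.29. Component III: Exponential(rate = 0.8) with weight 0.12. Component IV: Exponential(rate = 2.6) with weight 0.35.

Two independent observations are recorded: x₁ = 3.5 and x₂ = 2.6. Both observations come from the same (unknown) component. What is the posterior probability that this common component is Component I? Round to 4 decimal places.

Apply Bayes' rule: the posterior for each component is proportional to its prior times its likelihood at x.
Since both observations come from the same component, the likelihood for component k is f_k(x₁)·f_k(x₂).
  p_I = [0.5·e^(−0.5·3.5) = 0.5·e^(−1.7500) = 0.086887] × [0.136266] = 0.0118397
  p_II = [0.7·e^(−0.7·3.5) = 0.7·e^(−2.4500) = 0.0604055] × [0.113418] = 0.00685107
  p_III = [0.8·e^(−0.8·3.5) = 0.8·e^(−2.8000) = 0.0486481] × [0.0999442] = 0.00486209
  p_IV = [2.6·e^(−2.6·3.5) = 2.6·e^(−9.1000) = 0.000290331] × [0.003014] = 8.75057e-07
Weight by the priors:
  π_I·p_I = 0.24 × 0.0118397 = 0.00284154
  π_II·p_II = 0.29 × 0.00685107 = 0.00198681
  π_III·p_III = 0.12 × 0.00486209 = 0.000583451
  π_IV·p_IV = 0.35 × 8.75057e-07 = 3.0627e-07
Marginal: 0.00284154 + 0.00198681 + 0.000583451 + 3.0627e-07 = 0.0054121
P(Component I | x₁, x₂) = 0.00284154 / 0.0054121 ≈ 0.5250

0.5250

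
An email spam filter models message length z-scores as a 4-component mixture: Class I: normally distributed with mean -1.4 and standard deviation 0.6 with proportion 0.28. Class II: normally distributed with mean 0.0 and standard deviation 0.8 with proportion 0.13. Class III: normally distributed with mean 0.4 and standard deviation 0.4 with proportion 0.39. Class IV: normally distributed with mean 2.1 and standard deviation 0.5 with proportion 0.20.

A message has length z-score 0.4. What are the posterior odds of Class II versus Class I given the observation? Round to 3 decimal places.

Posterior odds = (w_i f_i(x)) / (w_j f_j(x)); the normalising sum cancels.
Component likelihoods at x = 0.4:
  L_I = (1/(0.6·√(2π)))·exp(−(0.4−-1.4)²/(2·0.6²)) = 0.664904·exp(-4.50000) = 0.00738641
  L_II = (1/(0.8·√(2π)))·exp(−(0.4−0.0)²/(2·0.8²)) = 0.498678·exp(-0.12500) = 0.440082
  L_III = (1/(0.4·√(2π)))·exp(−(0.4−0.4)²/(2·0.4²)) = 0.997356·exp(-0.00000) = 0.997356
  L_IV = (1/(0.5·√(2π)))·exp(−(0.4−2.1)²/(2·0.5²)) = 0.797885·exp(-5.78000) = 0.00246444
Odds = (0.13/0.28) × (0.440082/0.00738641) = 0.464286 × 59.5799 ≈ 27.662

27.662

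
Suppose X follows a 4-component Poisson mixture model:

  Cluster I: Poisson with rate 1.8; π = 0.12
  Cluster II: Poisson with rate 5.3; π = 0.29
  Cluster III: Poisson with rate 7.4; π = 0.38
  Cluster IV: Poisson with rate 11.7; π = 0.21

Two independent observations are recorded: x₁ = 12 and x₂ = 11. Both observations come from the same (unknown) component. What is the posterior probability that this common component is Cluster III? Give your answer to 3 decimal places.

0.206

P(component k | x) = π_k·f_k(x) / marginal(x), where marginal(x) = Σ_j π_j·f_j(x).
Since both observations come from the same component, the likelihood for component k is f_k(x₁)·f_k(x₂).
  L_I = [e^(−1.8)·1.8^12/12! = 3.99211e-07] × [2.66141e-06] = 1.06247e-12
  L_II = [e^(−5.3)·5.3^12/12! = 0.00511933] × [0.0115909] = 5.93377e-05
  L_III = [e^(−7.4)·7.4^12/12! = 0.0344084] × [0.0557974] = 0.0019199
  L_IV = [e^(−11.7)·11.7^12/12! = 0.113933] × [0.116854] = 0.0133135
Multiply by the mixture weights:
  π_I·L_I = 0.12 × 1.06247e-12 = 1.27496e-13
  π_II·L_II = 0.29 × 5.93377e-05 = 1.72079e-05
  π_III·L_III = 0.38 × 0.0019199 = 0.000729562
  π_IV·L_IV = 0.21 × 0.0133135 = 0.00279583
Normaliser: 1.27496e-13 + 1.72079e-05 + 0.000729562 + 0.00279583 = 0.0035426
So the posterior for Cluster III is 0.000729562 / 0.0035426 ≈ 0.206.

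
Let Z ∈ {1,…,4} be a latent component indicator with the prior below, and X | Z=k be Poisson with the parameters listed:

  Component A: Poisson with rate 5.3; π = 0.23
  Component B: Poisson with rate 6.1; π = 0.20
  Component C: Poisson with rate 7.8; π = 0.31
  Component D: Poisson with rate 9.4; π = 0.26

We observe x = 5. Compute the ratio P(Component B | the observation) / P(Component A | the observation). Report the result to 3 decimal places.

0.789

Only the two components matter; the odds are (w_i f_i(x)) / (w_j f_j(x)).
Evaluate each component's likelihood at the observed value:
  p_A = 0.173955
  p_B = 0.15786
  p_C = 0.0985814
  p_D = 0.0505929
0.031572 / 0.0400097 ≈ 0.789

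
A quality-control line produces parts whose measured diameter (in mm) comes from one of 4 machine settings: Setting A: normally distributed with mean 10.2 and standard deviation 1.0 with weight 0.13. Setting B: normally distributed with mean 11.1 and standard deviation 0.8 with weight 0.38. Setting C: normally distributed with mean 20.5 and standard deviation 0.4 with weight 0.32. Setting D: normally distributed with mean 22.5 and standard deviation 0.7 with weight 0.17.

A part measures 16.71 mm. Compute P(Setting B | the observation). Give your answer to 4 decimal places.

By Bayes' theorem, P(k | x) = π_k f_k(x) / Σ_j π_j f_j(x).
Component likelihoods at x = 16.71 mm:
  L_A = (1/(1.0·√(2π)))·exp(−(16.71−10.2)²/(2·1.0²)) = 0.398942·exp(-21.19005) = 2.50143e-10
  L_B = (1/(0.8·√(2π)))·exp(−(16.71−11.1)²/(2·0.8²)) = 0.498678·exp(-24.58758) = 1.04609e-11
  L_C = (1/(0.4·√(2π)))·exp(−(16.71−20.5)²/(2·0.4²)) = 0.997356·exp(-44.88781) = 3.1939e-20
  L_D = (1/(0.7·√(2π)))·exp(−(16.71−22.5)²/(2·0.7²)) = 0.569918·exp(-34.20827) = 7.93142e-16
Weight by the priors:
  π_A·L_A = 0.13 × 2.50143e-10 = 3.25186e-11
  π_B·L_B = 0.38 × 1.04609e-11 = 3.97516e-12
  π_C·L_C = 0.32 × 3.1939e-20 = 1.02205e-20
  π_D·L_D = 0.17 × 7.93142e-16 = 1.34834e-16
Marginal: 3.25186e-11 + 3.97516e-12 + 1.02205e-20 + 1.34834e-16 = 3.64939e-11
P(Setting B | data) = 3.97516e-12 / 3.64939e-11 ≈ 0.1089

0.1089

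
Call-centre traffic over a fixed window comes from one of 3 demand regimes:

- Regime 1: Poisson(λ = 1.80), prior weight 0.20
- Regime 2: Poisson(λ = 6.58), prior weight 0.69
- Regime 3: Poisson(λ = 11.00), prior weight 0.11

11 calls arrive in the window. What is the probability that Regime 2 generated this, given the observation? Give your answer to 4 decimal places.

0.6465

P(component k | x) = w_k·f_k(x) / marginal(x), where marginal(x) = Σ_j w_j·f_j(x).
Evaluate each component's likelihood at the observed value:
  L_1 = e^(−1.80)·1.80^11/11! = 2.66141e-06
  L_2 = e^(−6.58)·6.58^11/11! = 0.0348074
  L_3 = e^(−11.00)·11.00^11/11! = 0.119378
Unnormalised posteriors:
  w_1·L_1 = 0.20 × 2.66141e-06 = 5.32282e-07
  w_2·L_2 = 0.69 × 0.0348074 = 0.0240171
  w_3·L_3 = 0.11 × 0.119378 = 0.0131316
Denominator: 5.32282e-07 + 0.0240171 + 0.0131316 = 0.0371492
Responsibility of Regime 2: 0.0240171 / 0.0371492 ≈ 0.6465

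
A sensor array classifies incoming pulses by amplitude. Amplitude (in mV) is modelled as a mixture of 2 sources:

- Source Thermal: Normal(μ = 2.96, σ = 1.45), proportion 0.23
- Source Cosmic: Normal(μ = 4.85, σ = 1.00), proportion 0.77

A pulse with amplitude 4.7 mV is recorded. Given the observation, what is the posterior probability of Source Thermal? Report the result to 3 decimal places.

Apply Bayes' rule: the posterior for each component is proportional to its prior times its likelihood at x.
Evaluate each component's likelihood at the observed value:
  L_Thermal = (1/(1.45·√(2π)))·exp(−(4.7−2.96)²/(2·1.45²)) = 0.275133·exp(-0.72000) = 0.133921
  L_Cosmic = (1/(1.00·√(2π)))·exp(−(4.7−4.85)²/(2·1.00²)) = 0.398942·exp(-0.01125) = 0.394479
Multiply by the mixture weights:
  π_Thermal·L_Thermal = 0.23 × 0.133921 = 0.0308019
  π_Cosmic·L_Cosmic = 0.77 × 0.394479 = 0.303749
Denominator: 0.0308019 + 0.303749 = 0.334551
Responsibility of Source Thermal: 0.0308019 / 0.334551 ≈ 0.092

0.092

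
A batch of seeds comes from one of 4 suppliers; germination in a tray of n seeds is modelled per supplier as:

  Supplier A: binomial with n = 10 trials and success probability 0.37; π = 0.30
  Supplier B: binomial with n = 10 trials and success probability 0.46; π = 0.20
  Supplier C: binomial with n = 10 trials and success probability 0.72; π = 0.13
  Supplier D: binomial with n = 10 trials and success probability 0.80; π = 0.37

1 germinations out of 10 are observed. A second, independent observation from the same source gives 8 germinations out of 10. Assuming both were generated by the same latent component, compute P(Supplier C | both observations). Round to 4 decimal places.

Posterior ∝ prior × likelihood, so P(k | x) ∝ w_k f_k(x); normalise over all components.
Since both observations come from the same component, the likelihood for component k is f_k(x₁)·f_k(x₂).
  f_A = [0.0578451] × [0.00627346] = 0.000362889
  f_B = [0.0179598] × [0.0263065] = 0.000472459
  f_C = [7.61649e-05] × [0.254794] = 1.94063e-05
  f_D = [4.096e-06] × [0.30199] = 1.23695e-06
Prior × likelihood for each component:
  w_A·f_A = 0.30 × 0.000362889 = 0.000108867
  w_B·f_B = 0.20 × 0.000472459 = 9.44919e-05
  w_C·f_C = 0.13 × 1.94063e-05 = 2.52282e-06
  w_D·f_D = 0.37 × 1.23695e-06 = 4.57672e-07
Evidence: 0.000108867 + 9.44919e-05 + 2.52282e-06 + 4.57672e-07 = 0.000206339
P(Supplier C | data) ≈ 0.0122

0.0122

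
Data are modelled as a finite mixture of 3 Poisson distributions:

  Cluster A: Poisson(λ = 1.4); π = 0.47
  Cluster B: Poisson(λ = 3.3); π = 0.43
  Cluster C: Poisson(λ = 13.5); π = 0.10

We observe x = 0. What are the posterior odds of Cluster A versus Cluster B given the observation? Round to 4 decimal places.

7.3078

Since P(k|x) ∝ π_k f_k(x), the posterior odds are π_i f_i(x) / (π_j f_j(x)).
Component likelihoods at x = 0:
  L_A = e^(−1.4)·1.4^0/0! = 0.246597
  L_B = e^(−3.3)·3.3^0/0! = 0.0368832
  L_C = e^(−13.5)·13.5^0/0! = 1.37096e-06
0.115901 / 0.0158598 ≈ 7.3078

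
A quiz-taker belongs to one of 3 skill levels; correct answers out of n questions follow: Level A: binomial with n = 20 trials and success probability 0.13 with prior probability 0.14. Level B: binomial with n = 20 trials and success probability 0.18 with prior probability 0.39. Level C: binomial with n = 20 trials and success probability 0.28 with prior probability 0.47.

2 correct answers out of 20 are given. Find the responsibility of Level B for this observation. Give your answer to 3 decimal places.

0.548

Posterior ∝ prior × likelihood, so P(k | x) ∝ P(Z=k) f_k(x); normalise over all components.
Component likelihoods at x = 2 correct answers out of 20:
  p_A = C(20,2)·0.13^2·0.87^18 = 190·0.0169·0.0815355 = 0.26181
  p_B = C(20,2)·0.18^2·0.82^18 = 190·0.0324·0.0280963 = 0.172961
  p_C = C(20,2)·0.28^2·0.72^18 = 190·0.0784·0.00270386 = 0.0402768
Prior × likelihood for each component:
  P(Z=A)·p_A = 0.14 × 0.26181 = 0.0366535
  P(Z=B)·p_B = 0.39 × 0.172961 = 0.0674548
  P(Z=C)·p_C = 0.47 × 0.0402768 = 0.0189301
Marginal: 0.0366535 + 0.0674548 + 0.0189301 = 0.123038
P(Level B | 2 correct answers out of 20) = 0.0674548 / 0.123038 ≈ 0.548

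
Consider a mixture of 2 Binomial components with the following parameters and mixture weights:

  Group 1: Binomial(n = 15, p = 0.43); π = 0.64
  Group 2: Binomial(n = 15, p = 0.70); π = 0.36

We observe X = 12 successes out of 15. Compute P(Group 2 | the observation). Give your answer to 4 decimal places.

P(component k | x) = w_k·f_k(x) / marginal(x), where marginal(x) = Σ_j w_j·f_j(x).
Component likelihoods at x = 12 successes out of 15:
  L_1 = 0.00336711
  L_2 = 0.17004
Weight by the priors:
  w_1·L_1 = 0.64 × 0.00336711 = 0.00215495
  w_2·L_2 = 0.36 × 0.17004 = 0.0612145
Denominator: 0.00215495 + 0.0612145 = 0.0633694
P(Group 2 | the observation) = 0.0612145 / 0.0633694 ≈ 0.9660

0.9660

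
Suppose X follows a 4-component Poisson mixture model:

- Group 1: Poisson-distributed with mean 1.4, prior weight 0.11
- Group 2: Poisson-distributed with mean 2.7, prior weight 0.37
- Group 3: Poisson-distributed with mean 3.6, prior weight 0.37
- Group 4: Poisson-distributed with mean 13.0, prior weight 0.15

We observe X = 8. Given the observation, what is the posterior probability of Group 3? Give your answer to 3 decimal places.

Apply Bayes' rule: the posterior for each component is proportional to its prior times its likelihood at x.
Component likelihoods at x = 8:
  f_1 = e^(−1.4)·1.4^8/8! = 9.02592e-05
  f_2 = e^(−2.7)·2.7^8/8! = 0.00470755
  f_3 = e^(−3.6)·3.6^8/8! = 0.0191179
  f_4 = e^(−13.0)·13.0^8/8! = 0.0457297
Weight by the priors:
  π_1·f_1 = 0.11 × 9.02592e-05 = 9.92851e-06
  π_2·f_2 = 0.37 × 0.00470755 = 0.00174179
  π_3·f_3 = 0.37 × 0.0191179 = 0.00707361
  π_4·f_4 = 0.15 × 0.0457297 = 0.00685945
Marginal: 9.92851e-06 + 0.00174179 + 0.00707361 + 0.00685945 = 0.0156848
So the posterior for Group 3 is 0.00707361 / 0.0156848 ≈ 0.451.

0.451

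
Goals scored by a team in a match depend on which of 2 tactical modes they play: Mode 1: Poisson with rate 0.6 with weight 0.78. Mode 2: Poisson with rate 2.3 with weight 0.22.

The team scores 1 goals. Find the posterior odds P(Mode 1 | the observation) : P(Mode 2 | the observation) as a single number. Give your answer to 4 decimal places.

5.0629

Since P(k|x) ∝ π_k f_k(x), the posterior odds are π_i f_i(x) / (π_j f_j(x)).
Evaluate each component's likelihood at the observed value:
  L_1 = e^(−0.6)·0.6^1/1! = 0.329287
  L_2 = e^(−2.3)·2.3^1/1! = 0.230595
Odds = (0.78/0.22) × (0.329287/0.230595) = 3.54545 × 1.42799 ≈ 5.0629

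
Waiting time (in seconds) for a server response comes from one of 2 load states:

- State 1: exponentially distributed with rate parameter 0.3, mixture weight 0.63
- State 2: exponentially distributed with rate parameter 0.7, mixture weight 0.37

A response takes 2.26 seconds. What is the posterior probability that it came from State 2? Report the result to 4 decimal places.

The responsibility of component k is w_k f_k(x) divided by Σ_j w_j f_j(x).
Exponential densities:
  f_1 = 0.3·e^(−0.3·2.26) = 0.3·e^(−0.6780) = 0.152289
  f_2 = 0.7·e^(−0.7·2.26) = 0.7·e^(−1.5820) = 0.143894
Weight by the priors:
  w_1·f_1 = 0.63 × 0.152289 = 0.0959423
  w_2·f_2 = 0.37 × 0.143894 = 0.053241
Sum: 0.0959423 + 0.053241 = 0.149183
P(State 2 | the observation) = 0.053241 / 0.149183 ≈ 0.3569

0.3569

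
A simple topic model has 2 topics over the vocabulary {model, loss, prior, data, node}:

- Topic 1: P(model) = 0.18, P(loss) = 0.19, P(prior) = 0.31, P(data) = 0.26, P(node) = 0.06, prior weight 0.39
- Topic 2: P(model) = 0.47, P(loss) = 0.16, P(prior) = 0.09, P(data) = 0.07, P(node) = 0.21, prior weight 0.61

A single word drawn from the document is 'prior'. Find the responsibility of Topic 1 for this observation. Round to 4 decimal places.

0.6877

By Bayes' theorem, P(k | x) = w_k f_k(x) / Σ_j w_j f_j(x).
Categorical probabilities:
  p_1 = P(prior | comp) = 0.31
  p_2 = P(prior | comp) = 0.09
Prior × likelihood for each component:
  w_1·p_1 = 0.39 × 0.31 = 0.1209
  w_2·p_2 = 0.61 × 0.09 = 0.0549
Denominator: 0.1209 + 0.0549 = 0.1758
Responsibility of Topic 1: 0.1209 / 0.1758 ≈ 0.6877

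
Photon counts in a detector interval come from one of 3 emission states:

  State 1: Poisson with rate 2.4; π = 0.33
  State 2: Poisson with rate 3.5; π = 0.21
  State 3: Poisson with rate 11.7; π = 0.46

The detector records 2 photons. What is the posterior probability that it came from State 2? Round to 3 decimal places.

By Bayes' theorem, P(k | x) = P(Z=k) f_k(x) / Σ_j P(Z=j) f_j(x).
Poisson probabilities:
  p_1 = e^(−2.4)·2.4^2/2! = 0.261268
  p_2 = e^(−3.5)·3.5^2/2! = 0.184959
  p_3 = e^(−11.7)·11.7^2/2! = 0.00056767
Multiply by the mixture weights:
  P(Z=1)·p_1 = 0.33 × 0.261268 = 0.0862183
  P(Z=2)·p_2 = 0.21 × 0.184959 = 0.0388414
  P(Z=3)·p_3 = 0.46 × 0.00056767 = 0.000261128
Sum: 0.0862183 + 0.0388414 + 0.000261128 = 0.125321
Responsibility of State 2: 0.0388414 / 0.125321 ≈ 0.310

0.310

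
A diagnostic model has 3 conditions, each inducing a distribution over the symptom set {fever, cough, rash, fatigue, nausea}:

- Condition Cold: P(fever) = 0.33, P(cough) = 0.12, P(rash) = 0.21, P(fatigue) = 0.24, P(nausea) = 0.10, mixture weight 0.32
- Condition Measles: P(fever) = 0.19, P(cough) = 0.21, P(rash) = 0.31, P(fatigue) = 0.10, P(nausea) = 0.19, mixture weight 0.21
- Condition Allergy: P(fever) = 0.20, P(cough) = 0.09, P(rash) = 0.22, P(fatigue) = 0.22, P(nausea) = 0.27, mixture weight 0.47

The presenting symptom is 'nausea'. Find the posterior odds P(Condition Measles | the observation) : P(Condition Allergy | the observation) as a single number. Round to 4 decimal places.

0.3144

The posterior odds equal the prior odds times the likelihood ratio: (P(Z=i)/P(Z=j))·(f_i(x)/f_j(x)).
Evaluate each component's likelihood at the observed value:
  f_Cold = 0.1
  f_Measles = 0.19
  f_Allergy = 0.27
0.0399 / 0.1269 ≈ 0.3144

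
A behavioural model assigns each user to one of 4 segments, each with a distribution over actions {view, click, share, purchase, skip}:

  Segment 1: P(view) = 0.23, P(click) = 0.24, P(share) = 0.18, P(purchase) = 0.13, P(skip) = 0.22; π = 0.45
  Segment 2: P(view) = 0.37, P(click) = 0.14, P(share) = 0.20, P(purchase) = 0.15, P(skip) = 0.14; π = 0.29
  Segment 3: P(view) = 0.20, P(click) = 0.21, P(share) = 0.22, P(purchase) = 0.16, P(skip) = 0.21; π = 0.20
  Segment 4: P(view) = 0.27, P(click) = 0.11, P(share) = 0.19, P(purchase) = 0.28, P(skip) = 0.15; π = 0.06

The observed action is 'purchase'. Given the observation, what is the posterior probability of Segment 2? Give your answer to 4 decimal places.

0.2885

The responsibility of component k is π_k f_k(x) divided by Σ_j π_j f_j(x).
Categorical probabilities:
  p_1 = P(purchase | comp) = 0.13
  p_2 = P(purchase | comp) = 0.15
  p_3 = P(purchase | comp) = 0.16
  p_4 = P(purchase | comp) = 0.28
Weight by the priors:
  π_1·p_1 = 0.45 × 0.13 = 0.0585
  π_2·p_2 = 0.29 × 0.15 = 0.0435
  π_3·p_3 = 0.20 × 0.16 = 0.032
  π_4·p_4 = 0.06 × 0.28 = 0.0168
Normaliser: 0.0585 + 0.0435 + 0.032 + 0.0168 = 0.1508
P(Segment 2 | data) = 0.0435 / 0.1508 ≈ 0.2885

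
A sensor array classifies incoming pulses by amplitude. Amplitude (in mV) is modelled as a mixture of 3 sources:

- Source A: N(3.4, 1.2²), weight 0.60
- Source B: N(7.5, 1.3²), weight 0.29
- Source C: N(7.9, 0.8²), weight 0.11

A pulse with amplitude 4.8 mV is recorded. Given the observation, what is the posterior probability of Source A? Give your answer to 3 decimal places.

0.907

By Bayes' theorem, P(k | x) = π_k f_k(x) / Σ_j π_j f_j(x).
Normal densities:
  p_A = 0.168332
  p_B = 0.0355041
  p_C = 0.000273665
Multiply by the mixture weights:
  π_A·p_A = 0.60 × 0.168332 = 0.100999
  π_B·p_B = 0.29 × 0.0355041 = 0.0102962
  π_C·p_C = 0.11 × 0.000273665 = 3.01031e-05
Normaliser: 0.100999 + 0.0102962 + 3.01031e-05 = 0.111326
P(Source A | x) ≈ 0.907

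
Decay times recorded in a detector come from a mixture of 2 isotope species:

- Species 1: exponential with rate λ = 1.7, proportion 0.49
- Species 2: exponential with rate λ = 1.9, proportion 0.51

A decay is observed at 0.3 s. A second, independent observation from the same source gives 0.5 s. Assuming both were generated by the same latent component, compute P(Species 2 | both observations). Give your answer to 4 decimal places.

0.5256

P(component k | x) = P(Z=k)·f_k(x) / marginal(x), where marginal(x) = Σ_j P(Z=j)·f_j(x).
Since both observations come from the same component, the likelihood for component k is f_k(x₁)·f_k(x₂).
  L_1 = [1.02084] × [0.726605] = 0.74175
  L_2 = [1.0745] × [0.734808] = 0.78955
Multiply by the mixture weights:
  P(Z=1)·L_1 = 0.49 × 0.74175 = 0.363457
  P(Z=2)·L_2 = 0.51 × 0.78955 = 0.40267
Marginal: 0.363457 + 0.40267 = 0.766128
So the posterior for Species 2 is 0.40267 / 0.766128 ≈ 0.5256.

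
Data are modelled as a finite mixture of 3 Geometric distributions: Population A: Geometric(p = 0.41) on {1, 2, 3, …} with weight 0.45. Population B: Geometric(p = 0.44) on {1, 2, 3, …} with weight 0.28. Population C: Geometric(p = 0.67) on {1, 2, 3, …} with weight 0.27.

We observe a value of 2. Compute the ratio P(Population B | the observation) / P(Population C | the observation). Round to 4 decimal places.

Only the two components matter; the odds are (w_i f_i(x)) / (w_j f_j(x)).
Component likelihoods at x = 2:
  L_A = 0.41·(1−0.41)^1 = 0.41·0.59 = 0.2419
  L_B = 0.44·(1−0.44)^1 = 0.44·0.56 = 0.2464
  L_C = 0.67·(1−0.67)^1 = 0.67·0.33 = 0.2211
Odds = (0.28/0.27) × (0.2464/0.2211) = 1.03704 × 1.11443 ≈ 1.1557

1.1557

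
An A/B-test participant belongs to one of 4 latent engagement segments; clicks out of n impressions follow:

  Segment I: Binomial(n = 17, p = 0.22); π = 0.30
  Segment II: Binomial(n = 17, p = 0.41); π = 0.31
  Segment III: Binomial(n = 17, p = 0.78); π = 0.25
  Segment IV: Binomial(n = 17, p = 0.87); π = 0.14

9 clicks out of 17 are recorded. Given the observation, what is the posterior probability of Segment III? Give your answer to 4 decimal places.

0.0868

Apply Bayes' rule: the posterior for each component is proportional to its prior times its likelihood at x.
Component likelihoods at x = 9 clicks out of 17:
  p_I = 0.00402111
  p_II = 0.116857
  p_III = 0.0142567
  p_IV = 0.000566246
Unnormalised posteriors:
  P(Z=I)·p_I = 0.30 × 0.00402111 = 0.00120633
  P(Z=II)·p_II = 0.31 × 0.116857 = 0.0362258
  P(Z=III)·p_III = 0.25 × 0.0142567 = 0.00356417
  P(Z=IV)·p_IV = 0.14 × 0.000566246 = 7.92744e-05
Marginal: 0.00120633 + 0.0362258 + 0.00356417 + 7.92744e-05 = 0.0410755
Responsibility of Segment III: 0.00356417 / 0.0410755 ≈ 0.0868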